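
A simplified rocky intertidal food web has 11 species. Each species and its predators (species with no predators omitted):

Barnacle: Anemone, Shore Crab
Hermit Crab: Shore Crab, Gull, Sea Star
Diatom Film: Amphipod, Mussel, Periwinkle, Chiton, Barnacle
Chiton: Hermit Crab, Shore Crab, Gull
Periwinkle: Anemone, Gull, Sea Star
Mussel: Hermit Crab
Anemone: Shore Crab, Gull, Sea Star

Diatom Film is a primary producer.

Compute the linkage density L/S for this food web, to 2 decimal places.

There are L = 20 links among S = 11 species.
L/S = 20/11 = 1.8182 ≈ 1.82.

L/S = 1.82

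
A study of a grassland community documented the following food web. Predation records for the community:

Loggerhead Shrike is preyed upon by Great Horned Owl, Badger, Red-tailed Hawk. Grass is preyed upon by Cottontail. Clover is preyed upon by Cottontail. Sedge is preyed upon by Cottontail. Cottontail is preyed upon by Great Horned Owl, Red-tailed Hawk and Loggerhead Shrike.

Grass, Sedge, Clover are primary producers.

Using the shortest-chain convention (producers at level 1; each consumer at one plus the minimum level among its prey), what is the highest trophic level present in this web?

Producers (level 1): Grass, Sedge, Clover.
Following each consumer down to its lowest-level prey: Grass → Cottontail → Loggerhead Shrike → Badger (levels 1 through 4).
All prey of Badger (Loggerhead Shrike 3) are at level 3 or above, so Badger is at level 1 + 3 = 4.
Every consumer has at least one prey at level 3 or below, so none exceeds level 4.

4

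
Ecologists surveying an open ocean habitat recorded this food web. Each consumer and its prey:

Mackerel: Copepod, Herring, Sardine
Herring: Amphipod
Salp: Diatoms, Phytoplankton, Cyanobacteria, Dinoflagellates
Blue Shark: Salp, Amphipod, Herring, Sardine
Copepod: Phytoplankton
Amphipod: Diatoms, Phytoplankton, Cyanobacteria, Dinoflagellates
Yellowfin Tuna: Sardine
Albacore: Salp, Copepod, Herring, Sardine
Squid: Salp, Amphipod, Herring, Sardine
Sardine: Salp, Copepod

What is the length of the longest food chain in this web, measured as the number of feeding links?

3 links

One longest chain: Diatoms → Salp → Sardine → Blue Shark.
It has 4 species and 3 links.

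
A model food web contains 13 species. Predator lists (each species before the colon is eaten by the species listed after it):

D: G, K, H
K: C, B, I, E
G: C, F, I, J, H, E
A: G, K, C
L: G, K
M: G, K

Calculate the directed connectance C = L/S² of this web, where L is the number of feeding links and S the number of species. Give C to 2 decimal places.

C = 0.12

The web has S = 13 species and L = 20 feeding links.
C = L / S² = 20 / 169 = 0.1183 ≈ 0.12.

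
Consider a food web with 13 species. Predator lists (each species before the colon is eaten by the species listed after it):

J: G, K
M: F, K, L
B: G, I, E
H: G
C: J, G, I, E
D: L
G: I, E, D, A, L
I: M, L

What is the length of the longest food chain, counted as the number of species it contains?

One longest chain: C → J → G → I → M → F.
It has 6 species and 5 links.

6 species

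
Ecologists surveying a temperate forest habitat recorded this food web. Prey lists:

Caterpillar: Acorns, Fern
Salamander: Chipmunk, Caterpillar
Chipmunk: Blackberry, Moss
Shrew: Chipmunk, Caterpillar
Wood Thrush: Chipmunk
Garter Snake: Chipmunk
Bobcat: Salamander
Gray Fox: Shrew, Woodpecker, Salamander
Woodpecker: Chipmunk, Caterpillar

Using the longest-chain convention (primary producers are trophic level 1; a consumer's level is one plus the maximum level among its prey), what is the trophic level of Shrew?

Blackberry is a producer → level 1.
Chipmunk eats Blackberry (level 1); other prey at levels: Moss 1 → level 2.
Shrew eats Chipmunk (level 2); other prey at levels: Caterpillar 2 → level 3.

Trophic level 3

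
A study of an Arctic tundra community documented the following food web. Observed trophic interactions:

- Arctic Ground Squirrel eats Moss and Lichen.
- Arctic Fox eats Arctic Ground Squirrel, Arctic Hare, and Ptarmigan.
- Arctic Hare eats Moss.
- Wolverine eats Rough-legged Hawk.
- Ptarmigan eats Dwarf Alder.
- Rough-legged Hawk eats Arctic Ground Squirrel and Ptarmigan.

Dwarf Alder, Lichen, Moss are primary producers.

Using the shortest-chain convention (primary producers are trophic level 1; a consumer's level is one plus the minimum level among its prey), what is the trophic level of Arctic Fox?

Moss is a producer → level 1.
Arctic Hare eats Moss → level 2.
Arctic Fox eats Arctic Hare → level 3.
No prey of Arctic Fox is below level 2, so 3 is the minimum.

Trophic level 3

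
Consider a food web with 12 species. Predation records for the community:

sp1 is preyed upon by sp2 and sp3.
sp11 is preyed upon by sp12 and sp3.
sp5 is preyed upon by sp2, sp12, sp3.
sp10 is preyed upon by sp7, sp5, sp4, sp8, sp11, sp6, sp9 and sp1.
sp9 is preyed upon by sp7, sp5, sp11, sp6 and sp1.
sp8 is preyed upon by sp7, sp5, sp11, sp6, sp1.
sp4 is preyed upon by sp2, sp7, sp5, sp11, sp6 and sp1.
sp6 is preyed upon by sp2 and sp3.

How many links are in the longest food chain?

One longest chain: sp10 → sp8 → sp11 → sp3.
It has 4 species and 3 links.

3 links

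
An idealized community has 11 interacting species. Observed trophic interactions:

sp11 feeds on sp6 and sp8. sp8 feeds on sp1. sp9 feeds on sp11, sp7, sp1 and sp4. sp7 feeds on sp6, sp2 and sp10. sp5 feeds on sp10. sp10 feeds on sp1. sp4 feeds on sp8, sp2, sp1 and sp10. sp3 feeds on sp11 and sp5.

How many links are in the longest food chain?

One longest chain: sp1 → sp8 → sp4 → sp9.
It has 4 species and 3 links.

3 links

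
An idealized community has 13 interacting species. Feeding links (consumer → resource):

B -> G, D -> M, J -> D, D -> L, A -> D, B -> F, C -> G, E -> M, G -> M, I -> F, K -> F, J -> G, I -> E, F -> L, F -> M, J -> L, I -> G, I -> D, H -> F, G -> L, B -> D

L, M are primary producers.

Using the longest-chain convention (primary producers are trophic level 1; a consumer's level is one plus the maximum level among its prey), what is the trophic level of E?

M is a producer → level 1.
E eats M → level 2.

Trophic level 2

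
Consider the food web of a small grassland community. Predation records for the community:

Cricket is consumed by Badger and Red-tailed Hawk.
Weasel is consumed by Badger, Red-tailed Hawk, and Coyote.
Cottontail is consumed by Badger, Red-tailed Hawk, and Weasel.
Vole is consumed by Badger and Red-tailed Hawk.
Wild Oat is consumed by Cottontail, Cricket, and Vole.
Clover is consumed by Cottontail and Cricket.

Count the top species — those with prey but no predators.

Top species (has prey, but nothing eats it): Red-tailed Hawk, Badger, Coyote.
Count: 3.

3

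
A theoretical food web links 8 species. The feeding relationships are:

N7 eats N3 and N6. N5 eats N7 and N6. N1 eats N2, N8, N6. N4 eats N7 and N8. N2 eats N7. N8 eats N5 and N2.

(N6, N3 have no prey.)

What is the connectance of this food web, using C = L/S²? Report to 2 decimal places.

The web has S = 8 species and L = 12 feeding links.
C = L / S² = 12 / 64 = 0.1875 ≈ 0.19.

C = 0.19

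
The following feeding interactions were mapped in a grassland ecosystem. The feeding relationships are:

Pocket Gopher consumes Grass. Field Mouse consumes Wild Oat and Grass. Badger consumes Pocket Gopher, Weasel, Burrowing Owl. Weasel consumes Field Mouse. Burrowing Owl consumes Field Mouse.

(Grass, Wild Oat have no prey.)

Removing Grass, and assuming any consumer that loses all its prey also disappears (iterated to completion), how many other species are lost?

Remove Grass.
Round 1: Pocket Gopher (all prey gone) → extinct.
No further losses. Total secondary extinctions: 1.

1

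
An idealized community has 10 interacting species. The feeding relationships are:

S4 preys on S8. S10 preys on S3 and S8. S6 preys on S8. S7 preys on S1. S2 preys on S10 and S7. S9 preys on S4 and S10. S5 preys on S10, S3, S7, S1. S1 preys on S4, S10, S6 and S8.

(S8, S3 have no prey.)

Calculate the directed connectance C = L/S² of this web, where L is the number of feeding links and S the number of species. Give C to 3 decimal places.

The web has S = 10 species and L = 17 feeding links.
C = L / S² = 17 / 100 = 0.1700 ≈ 0.170.

C = 0.170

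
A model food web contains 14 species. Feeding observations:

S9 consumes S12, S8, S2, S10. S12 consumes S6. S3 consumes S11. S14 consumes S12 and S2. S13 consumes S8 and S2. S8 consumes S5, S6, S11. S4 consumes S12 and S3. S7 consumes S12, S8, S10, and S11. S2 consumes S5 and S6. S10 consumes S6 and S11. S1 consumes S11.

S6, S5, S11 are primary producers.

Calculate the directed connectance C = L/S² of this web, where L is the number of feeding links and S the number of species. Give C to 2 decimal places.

The web has S = 14 species and L = 24 feeding links.
C = L / S² = 24 / 196 = 0.1224 ≈ 0.12.

C = 0.12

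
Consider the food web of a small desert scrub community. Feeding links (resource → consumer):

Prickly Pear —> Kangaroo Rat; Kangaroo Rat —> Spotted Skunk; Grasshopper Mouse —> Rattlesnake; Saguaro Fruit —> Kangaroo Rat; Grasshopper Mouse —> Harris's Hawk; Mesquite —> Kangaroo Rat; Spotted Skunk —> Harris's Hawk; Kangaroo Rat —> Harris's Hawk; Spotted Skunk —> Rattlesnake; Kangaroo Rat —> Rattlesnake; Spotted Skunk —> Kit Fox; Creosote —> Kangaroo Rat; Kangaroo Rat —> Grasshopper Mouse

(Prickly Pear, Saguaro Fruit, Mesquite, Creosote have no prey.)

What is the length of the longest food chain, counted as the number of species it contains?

4 species

One longest chain: Prickly Pear → Kangaroo Rat → Spotted Skunk → Harris's Hawk.
It has 4 species and 3 links.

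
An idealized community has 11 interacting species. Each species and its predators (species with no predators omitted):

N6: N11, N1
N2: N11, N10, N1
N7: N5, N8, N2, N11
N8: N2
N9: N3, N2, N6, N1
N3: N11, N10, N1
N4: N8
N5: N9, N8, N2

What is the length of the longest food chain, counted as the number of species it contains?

One longest chain: N7 → N5 → N9 → N3 → N11.
It has 5 species and 4 links.

5 species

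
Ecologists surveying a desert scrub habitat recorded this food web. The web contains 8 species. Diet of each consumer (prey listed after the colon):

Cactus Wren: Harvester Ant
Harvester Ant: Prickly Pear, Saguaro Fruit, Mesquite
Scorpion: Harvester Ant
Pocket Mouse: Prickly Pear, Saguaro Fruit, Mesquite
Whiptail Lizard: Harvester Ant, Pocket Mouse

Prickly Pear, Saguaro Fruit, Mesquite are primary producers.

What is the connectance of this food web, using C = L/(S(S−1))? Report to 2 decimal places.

C = 0.18

The web has S = 8 species and L = 10 feeding links.
C = L / (S(S−1)) = 10 / 56 = 0.1786 ≈ 0.18.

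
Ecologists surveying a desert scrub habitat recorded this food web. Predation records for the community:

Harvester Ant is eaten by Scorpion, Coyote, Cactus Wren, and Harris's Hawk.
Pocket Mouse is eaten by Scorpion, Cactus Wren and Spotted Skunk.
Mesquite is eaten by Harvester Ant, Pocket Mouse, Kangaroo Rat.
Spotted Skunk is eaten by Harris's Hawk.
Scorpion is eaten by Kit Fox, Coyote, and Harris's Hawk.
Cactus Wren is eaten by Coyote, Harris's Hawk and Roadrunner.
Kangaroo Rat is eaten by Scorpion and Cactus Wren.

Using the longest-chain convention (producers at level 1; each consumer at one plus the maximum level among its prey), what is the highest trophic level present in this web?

Producers (level 1): Mesquite.
Mesquite → Kangaroo Rat → Cactus Wren → Roadrunner gives Roadrunner level 4.
No species has a prey at level 4, so no species reaches level 5.

4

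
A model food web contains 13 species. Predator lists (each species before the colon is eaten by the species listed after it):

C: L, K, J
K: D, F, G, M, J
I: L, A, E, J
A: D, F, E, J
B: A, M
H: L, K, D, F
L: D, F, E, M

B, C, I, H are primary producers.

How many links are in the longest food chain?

One longest chain: C → L → D.
It has 3 species and 2 links.

2 links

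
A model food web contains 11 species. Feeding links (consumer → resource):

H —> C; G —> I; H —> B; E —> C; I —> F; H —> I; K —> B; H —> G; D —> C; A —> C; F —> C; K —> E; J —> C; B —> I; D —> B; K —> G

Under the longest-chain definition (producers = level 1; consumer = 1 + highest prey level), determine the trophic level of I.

C is a producer → level 1.
F eats C → level 2.
I eats F → level 3.

Trophic level 3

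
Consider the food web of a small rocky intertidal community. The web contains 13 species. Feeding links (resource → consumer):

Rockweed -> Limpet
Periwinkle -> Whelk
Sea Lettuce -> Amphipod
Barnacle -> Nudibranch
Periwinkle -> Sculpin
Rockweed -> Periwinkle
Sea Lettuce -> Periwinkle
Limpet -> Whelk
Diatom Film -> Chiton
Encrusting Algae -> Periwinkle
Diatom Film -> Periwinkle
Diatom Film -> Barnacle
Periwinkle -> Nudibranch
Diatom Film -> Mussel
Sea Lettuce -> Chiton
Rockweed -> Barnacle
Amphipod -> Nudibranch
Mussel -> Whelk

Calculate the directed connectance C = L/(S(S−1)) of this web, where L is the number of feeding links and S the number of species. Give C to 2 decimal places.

C = 0.12

The web has S = 13 species and L = 18 feeding links.
C = L / (S(S−1)) = 18 / 156 = 0.1154 ≈ 0.12.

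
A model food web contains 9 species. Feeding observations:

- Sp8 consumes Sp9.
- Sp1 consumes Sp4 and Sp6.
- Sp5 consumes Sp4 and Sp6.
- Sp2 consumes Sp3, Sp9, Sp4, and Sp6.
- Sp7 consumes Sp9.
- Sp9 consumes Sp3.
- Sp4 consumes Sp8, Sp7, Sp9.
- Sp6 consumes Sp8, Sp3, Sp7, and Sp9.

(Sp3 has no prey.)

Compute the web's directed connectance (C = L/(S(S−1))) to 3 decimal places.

C = 0.250

The web has S = 9 species and L = 18 feeding links.
C = L / (S(S−1)) = 18 / 72 = 0.2500 ≈ 0.250.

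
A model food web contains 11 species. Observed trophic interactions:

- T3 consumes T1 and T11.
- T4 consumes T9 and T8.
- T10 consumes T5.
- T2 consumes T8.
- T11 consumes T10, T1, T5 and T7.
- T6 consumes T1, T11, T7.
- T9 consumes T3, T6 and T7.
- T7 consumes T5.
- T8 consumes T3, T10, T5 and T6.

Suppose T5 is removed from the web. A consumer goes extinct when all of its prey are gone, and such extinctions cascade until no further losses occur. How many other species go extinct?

Remove T5.
Round 1: T10 (all prey gone), T7 (all prey gone) → extinct.
No further losses. Total secondary extinctions: 2.

2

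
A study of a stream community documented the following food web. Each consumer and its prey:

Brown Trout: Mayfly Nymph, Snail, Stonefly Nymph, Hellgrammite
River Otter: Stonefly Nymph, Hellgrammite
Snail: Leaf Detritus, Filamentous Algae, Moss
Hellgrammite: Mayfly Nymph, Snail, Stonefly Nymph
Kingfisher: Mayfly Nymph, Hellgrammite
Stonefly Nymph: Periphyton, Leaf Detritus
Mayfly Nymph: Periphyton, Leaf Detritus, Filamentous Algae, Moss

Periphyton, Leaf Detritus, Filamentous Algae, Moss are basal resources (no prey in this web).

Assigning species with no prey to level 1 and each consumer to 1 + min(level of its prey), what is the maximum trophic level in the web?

Basal resources (level 1): Periphyton, Leaf Detritus, Filamentous Algae, Moss.
Following each consumer down to its lowest-level prey: Periphyton → Mayfly Nymph → Brown Trout (levels 1 through 3).
All prey of Brown Trout (Mayfly Nymph 2, Snail 2, Stonefly Nymph 2, Hellgrammite 3) are at level 2 or above, so Brown Trout is at level 1 + 2 = 3.
Every consumer has at least one prey at level 2 or below, so none exceeds level 3.

3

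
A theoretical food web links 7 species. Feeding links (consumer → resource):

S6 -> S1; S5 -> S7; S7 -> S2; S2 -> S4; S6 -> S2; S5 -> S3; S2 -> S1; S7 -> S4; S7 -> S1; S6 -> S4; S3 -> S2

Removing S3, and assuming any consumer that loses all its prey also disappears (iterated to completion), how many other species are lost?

Remove S3.
Every predator of it retains at least one other prey: S5 still has S7.
No consumer loses all prey, so no secondary extinctions occur.

0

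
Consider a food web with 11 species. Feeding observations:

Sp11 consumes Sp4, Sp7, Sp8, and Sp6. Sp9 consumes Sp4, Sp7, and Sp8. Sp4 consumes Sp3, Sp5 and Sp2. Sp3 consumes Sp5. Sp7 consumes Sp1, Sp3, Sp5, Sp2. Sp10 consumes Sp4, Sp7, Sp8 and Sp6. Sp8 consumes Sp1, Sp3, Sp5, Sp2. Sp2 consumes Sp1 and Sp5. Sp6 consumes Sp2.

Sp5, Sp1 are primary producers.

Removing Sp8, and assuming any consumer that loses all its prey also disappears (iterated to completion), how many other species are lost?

0

Remove Sp8.
Every predator of it retains at least one other prey: Sp10 still has Sp6, Sp7, Sp4; Sp11 still has Sp6, Sp7, Sp4; Sp9 still has Sp7, Sp4.
No consumer loses all prey, so no secondary extinctions occur.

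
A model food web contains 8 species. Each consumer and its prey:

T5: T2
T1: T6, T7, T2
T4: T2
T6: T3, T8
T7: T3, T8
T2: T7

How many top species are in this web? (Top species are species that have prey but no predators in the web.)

Top species (has prey, but nothing eats it): T1, T4, T5.
Count: 3.

3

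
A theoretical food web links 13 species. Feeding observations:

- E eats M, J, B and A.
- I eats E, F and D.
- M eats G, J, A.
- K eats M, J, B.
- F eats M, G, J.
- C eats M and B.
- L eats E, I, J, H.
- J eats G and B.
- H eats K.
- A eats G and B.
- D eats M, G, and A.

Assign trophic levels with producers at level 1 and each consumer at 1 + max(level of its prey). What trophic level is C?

G is a producer → level 1.
A eats G (level 1); other prey at levels: B 1 → level 2.
M eats A (level 2); other prey at levels: G 1, J 2 → level 3.
C eats M (level 3); other prey at levels: B 1 → level 4.

Trophic level 4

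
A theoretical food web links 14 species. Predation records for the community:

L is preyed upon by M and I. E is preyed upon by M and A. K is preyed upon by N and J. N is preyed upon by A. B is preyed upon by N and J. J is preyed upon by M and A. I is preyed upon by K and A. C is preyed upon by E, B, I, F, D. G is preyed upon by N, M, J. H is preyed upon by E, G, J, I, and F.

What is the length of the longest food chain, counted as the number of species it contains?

One longest chain: C → I → K → N → A.
It has 5 species and 4 links.

5 species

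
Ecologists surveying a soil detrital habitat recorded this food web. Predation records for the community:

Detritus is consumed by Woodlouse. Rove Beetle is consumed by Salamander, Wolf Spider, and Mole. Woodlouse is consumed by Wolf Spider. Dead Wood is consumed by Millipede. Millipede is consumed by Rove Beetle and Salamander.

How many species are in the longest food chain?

4 species

One longest chain: Dead Wood → Millipede → Rove Beetle → Wolf Spider.
It has 4 species and 3 links.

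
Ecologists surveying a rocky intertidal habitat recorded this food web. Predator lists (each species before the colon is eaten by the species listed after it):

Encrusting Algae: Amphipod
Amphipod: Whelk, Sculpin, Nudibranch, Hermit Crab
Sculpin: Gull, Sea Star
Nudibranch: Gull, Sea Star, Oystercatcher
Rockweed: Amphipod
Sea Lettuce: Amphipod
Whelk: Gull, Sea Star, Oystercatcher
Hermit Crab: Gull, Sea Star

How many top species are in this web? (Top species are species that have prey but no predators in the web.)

3

Top species (has prey, but nothing eats it): Gull, Sea Star, Oystercatcher.
Count: 3.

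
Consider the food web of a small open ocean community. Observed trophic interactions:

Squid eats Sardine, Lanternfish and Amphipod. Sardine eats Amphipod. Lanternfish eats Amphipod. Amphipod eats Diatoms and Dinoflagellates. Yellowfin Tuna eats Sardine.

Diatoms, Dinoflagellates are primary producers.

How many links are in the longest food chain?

One longest chain: Diatoms → Amphipod → Lanternfish → Squid.
It has 4 species and 3 links.

3 links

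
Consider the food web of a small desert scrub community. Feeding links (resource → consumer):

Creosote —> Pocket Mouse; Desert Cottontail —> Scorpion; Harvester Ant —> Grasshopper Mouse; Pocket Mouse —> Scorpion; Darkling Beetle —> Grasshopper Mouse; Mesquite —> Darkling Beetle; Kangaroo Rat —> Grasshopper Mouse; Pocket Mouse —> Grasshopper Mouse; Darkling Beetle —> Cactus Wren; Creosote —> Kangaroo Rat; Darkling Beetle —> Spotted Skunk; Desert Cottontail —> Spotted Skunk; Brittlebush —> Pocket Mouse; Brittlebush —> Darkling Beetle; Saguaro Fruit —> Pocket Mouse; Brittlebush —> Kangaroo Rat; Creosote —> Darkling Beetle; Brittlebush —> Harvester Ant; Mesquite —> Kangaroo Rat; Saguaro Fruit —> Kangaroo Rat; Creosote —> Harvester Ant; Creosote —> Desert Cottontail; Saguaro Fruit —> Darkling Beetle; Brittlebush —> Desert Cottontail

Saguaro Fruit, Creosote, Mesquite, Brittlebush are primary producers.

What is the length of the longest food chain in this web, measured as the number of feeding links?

One longest chain: Saguaro Fruit → Darkling Beetle → Cactus Wren.
It has 3 species and 2 links.

2 links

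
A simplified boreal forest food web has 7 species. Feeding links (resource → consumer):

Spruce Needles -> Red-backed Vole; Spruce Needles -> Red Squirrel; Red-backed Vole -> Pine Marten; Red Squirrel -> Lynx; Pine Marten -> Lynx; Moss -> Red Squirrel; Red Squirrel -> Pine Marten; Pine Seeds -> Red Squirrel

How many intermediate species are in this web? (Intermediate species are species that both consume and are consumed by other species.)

Intermediate species (has both prey and predators): Red-backed Vole, Red Squirrel, Pine Marten.
Count: 3.

3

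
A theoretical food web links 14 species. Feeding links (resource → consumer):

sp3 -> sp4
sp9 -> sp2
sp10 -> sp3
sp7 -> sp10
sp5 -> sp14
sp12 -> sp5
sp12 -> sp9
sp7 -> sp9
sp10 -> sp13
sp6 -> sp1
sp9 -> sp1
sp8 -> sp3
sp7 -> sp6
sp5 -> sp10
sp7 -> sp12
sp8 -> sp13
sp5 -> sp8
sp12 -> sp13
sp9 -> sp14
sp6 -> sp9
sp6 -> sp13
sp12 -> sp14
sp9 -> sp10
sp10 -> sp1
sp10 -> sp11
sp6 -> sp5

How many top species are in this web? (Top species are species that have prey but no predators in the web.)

6

Top species (has prey, but nothing eats it): sp2, sp14, sp1, sp11, sp13, sp4.
Count: 6.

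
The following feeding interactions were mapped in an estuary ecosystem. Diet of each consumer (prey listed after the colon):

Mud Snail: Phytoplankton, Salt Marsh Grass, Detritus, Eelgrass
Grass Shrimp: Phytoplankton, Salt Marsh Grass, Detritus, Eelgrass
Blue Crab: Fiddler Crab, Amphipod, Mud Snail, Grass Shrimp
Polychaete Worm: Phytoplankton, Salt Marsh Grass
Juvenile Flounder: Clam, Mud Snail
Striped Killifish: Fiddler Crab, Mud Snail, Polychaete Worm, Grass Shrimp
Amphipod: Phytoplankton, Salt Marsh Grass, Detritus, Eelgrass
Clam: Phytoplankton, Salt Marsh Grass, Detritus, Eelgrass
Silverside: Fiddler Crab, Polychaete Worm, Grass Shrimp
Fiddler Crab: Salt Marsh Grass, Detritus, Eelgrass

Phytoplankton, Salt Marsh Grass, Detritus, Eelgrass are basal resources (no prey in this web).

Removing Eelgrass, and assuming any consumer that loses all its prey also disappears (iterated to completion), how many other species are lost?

0

Remove Eelgrass.
Every predator of it retains at least one other prey: Fiddler Crab still has Salt Marsh Grass, Detritus; Clam still has Phytoplankton, Salt Marsh Grass, Detritus; Amphipod still has Phytoplankton, Salt Marsh Grass, Detritus; Mud Snail still has Phytoplankton, Salt Marsh Grass, Detritus; Grass Shrimp still has Phytoplankton, Salt Marsh Grass, Detritus.
No consumer loses all prey, so no secondary extinctions occur.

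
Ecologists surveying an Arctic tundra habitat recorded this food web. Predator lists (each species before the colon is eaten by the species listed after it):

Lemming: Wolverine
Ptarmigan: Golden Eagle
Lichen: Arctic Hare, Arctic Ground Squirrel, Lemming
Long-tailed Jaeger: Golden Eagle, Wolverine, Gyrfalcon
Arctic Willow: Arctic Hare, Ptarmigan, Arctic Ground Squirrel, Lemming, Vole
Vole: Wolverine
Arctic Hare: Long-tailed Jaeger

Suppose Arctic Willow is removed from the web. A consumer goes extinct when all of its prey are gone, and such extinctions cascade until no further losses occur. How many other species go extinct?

Remove Arctic Willow.
Round 1: Ptarmigan (all prey gone), Vole (all prey gone) → extinct.
No further losses. Total secondary extinctions: 2.

2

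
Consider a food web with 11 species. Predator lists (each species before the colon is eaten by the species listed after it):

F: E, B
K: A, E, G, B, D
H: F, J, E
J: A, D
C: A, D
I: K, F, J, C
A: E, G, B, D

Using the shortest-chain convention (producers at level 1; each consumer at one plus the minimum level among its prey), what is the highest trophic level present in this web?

3

Producers (level 1): H, I.
Following each consumer down to its lowest-level prey: I → K → A (levels 1 through 3).
All prey of A (K 2, J 2, C 2) are at level 2 or above, so A is at level 1 + 2 = 3.
Every consumer has at least one prey at level 2 or below, so none exceeds level 3.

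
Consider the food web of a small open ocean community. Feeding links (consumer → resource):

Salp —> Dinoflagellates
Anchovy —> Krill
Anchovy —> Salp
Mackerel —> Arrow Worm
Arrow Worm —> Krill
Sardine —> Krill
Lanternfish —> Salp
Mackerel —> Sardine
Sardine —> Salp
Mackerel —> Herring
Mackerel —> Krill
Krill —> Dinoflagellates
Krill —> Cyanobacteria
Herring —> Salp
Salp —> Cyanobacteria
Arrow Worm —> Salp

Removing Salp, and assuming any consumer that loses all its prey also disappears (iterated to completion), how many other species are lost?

Remove Salp.
Round 1: Lanternfish (all prey gone), Herring (all prey gone) → extinct.
No further losses. Total secondary extinctions: 2.

2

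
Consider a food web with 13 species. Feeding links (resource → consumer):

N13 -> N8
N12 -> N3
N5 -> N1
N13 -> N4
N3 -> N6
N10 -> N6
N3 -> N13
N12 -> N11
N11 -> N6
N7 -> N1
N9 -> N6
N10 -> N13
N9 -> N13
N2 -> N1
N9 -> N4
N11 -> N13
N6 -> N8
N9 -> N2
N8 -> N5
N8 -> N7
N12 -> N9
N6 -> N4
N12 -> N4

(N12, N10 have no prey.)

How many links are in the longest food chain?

5 links

One longest chain: N12 → N9 → N6 → N8 → N5 → N1.
It has 6 species and 5 links.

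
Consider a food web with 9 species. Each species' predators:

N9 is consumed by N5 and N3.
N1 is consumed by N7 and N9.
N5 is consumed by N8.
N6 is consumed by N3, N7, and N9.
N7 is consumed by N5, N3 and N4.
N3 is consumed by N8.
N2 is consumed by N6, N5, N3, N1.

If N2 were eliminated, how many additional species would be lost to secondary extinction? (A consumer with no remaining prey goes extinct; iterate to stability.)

Remove N2.
Round 1: N6 (all prey gone), N1 (all prey gone) → extinct.
Round 2: N7 (all prey gone), N9 (all prey gone) → extinct.
Round 3: N5 (all prey gone), N3 (all prey gone), N4 (all prey gone) → extinct.
Round 4: N8 (all prey gone) → extinct.
No further losses. Total secondary extinctions: 8.

8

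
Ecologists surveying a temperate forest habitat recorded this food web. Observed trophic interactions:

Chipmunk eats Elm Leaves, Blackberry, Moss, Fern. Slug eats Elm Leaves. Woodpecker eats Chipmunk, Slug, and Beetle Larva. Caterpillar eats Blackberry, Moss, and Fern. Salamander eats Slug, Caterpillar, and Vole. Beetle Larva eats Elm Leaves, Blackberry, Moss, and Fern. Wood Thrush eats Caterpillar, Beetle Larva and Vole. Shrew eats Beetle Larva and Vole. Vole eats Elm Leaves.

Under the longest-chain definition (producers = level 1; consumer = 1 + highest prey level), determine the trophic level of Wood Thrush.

Trophic level 3

Elm Leaves is a producer → level 1.
Vole eats Elm Leaves → level 2.
Wood Thrush eats Vole (level 2); other prey at levels: Caterpillar 2, Beetle Larva 2 → level 3.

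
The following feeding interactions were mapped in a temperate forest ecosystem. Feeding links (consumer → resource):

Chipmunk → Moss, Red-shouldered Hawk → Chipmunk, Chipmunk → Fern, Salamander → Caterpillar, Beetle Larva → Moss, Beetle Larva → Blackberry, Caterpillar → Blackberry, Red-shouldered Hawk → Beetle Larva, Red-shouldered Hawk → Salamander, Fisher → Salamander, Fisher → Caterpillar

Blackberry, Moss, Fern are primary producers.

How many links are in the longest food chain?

3 links

One longest chain: Blackberry → Caterpillar → Salamander → Fisher.
It has 4 species and 3 links.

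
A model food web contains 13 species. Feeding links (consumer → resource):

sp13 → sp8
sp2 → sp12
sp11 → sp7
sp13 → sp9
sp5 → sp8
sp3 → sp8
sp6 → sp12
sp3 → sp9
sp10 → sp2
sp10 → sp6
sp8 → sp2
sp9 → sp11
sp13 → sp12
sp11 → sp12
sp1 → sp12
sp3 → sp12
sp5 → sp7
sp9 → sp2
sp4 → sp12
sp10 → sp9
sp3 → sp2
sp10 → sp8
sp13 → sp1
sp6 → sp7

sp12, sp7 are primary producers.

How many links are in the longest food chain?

One longest chain: sp12 → sp2 → sp8 → sp5.
It has 4 species and 3 links.

3 links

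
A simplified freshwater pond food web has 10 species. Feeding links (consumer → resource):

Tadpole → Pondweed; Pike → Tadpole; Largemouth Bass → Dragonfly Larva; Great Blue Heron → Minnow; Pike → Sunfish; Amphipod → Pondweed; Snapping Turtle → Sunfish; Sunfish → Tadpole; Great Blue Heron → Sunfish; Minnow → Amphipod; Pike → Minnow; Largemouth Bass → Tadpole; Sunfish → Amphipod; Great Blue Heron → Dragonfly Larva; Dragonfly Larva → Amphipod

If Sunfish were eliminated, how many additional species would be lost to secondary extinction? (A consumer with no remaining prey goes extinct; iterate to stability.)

Remove Sunfish.
Round 1: Snapping Turtle (all prey gone) → extinct.
No further losses. Total secondary extinctions: 1.

1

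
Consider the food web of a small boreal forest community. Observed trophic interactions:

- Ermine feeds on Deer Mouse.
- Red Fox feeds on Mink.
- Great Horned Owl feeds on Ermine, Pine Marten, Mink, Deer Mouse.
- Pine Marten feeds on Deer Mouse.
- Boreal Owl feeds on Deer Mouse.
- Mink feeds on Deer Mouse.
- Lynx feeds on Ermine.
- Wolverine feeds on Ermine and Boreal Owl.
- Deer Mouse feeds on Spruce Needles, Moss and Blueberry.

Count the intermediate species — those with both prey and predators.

5

Intermediate species (has both prey and predators): Deer Mouse, Ermine, Boreal Owl, Mink, Pine Marten.
Count: 5.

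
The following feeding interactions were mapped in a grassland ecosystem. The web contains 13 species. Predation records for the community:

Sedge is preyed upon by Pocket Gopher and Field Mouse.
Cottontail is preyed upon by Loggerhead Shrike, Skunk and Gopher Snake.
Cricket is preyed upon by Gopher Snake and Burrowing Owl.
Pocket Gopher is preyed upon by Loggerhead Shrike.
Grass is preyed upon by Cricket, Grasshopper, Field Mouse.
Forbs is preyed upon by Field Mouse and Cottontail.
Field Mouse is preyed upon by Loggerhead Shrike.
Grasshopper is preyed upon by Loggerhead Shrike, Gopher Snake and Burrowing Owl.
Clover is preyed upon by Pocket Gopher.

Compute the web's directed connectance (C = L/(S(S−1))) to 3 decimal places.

C = 0.115

The web has S = 13 species and L = 18 feeding links.
C = L / (S(S−1)) = 18 / 156 = 0.1154 ≈ 0.115.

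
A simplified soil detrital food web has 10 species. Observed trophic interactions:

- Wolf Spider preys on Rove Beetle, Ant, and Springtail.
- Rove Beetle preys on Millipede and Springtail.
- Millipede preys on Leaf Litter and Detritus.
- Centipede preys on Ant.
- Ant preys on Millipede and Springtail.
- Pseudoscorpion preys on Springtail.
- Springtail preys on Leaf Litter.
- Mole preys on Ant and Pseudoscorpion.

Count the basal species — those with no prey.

2

Basal species (no prey listed): Leaf Litter, Detritus.
Count: 2.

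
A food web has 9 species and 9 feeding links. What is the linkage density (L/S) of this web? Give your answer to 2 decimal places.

L/S = 1.00

There are L = 9 links among S = 9 species.
L/S = 9/9 = 1.0000 ≈ 1.00.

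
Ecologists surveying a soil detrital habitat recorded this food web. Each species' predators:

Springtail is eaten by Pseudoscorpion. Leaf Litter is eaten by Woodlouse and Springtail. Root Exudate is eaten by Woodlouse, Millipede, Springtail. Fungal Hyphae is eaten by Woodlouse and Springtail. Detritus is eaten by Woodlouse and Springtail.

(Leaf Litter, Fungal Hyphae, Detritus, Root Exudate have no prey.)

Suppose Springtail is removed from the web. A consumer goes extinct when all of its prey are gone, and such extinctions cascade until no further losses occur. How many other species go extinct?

Remove Springtail.
Round 1: Pseudoscorpion (all prey gone) → extinct.
No further losses. Total secondary extinctions: 1.

1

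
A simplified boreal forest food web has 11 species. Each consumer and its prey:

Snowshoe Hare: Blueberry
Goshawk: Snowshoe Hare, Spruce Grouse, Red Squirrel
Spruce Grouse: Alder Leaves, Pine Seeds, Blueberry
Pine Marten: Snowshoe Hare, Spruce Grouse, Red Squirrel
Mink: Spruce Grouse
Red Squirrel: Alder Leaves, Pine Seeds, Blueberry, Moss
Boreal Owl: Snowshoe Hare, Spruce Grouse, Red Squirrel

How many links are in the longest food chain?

2 links

One longest chain: Blueberry → Snowshoe Hare → Pine Marten.
It has 3 species and 2 links.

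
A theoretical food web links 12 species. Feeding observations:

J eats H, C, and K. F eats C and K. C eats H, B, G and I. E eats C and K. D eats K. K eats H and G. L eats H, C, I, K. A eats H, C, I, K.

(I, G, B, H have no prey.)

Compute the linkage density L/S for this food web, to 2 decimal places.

There are L = 22 links among S = 12 species.
L/S = 22/12 = 1.8333 ≈ 1.83.

L/S = 1.83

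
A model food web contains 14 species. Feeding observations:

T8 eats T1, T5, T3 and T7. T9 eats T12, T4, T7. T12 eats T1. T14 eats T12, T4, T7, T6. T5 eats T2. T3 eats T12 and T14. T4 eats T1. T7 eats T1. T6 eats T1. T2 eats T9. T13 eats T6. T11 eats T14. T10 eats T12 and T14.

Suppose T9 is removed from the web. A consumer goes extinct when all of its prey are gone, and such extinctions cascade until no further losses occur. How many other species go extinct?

2

Remove T9.
Round 1: T2 (all prey gone) → extinct.
Round 2: T5 (all prey gone) → extinct.
No further losses. Total secondary extinctions: 2.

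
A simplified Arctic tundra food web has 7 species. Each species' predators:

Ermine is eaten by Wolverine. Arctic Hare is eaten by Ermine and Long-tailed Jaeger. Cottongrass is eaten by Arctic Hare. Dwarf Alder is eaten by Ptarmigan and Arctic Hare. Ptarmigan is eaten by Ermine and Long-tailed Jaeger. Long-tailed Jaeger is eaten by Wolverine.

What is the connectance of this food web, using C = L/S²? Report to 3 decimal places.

The web has S = 7 species and L = 9 feeding links.
C = L / S² = 9 / 49 = 0.1837 ≈ 0.184.

C = 0.184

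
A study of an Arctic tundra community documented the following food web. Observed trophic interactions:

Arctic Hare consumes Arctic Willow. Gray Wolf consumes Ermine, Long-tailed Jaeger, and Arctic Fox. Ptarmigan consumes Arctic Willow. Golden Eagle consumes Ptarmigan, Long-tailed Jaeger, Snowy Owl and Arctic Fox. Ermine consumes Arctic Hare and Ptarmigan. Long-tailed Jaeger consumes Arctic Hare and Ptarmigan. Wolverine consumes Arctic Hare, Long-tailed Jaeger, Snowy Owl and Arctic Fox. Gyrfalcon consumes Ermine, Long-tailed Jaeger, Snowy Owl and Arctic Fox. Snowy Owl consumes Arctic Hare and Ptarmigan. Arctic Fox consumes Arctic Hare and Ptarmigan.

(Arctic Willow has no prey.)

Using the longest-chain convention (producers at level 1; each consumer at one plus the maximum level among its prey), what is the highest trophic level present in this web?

Producers (level 1): Arctic Willow.
Arctic Willow → Ptarmigan → Arctic Fox → Gray Wolf gives Gray Wolf level 4.
No species has a prey at level 4, so no species reaches level 5.

4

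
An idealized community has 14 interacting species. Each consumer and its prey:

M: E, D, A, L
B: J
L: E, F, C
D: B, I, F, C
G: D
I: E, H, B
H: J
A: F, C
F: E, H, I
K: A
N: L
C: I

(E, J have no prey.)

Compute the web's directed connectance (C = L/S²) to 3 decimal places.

The web has S = 14 species and L = 25 feeding links.
C = L / S² = 25 / 196 = 0.1276 ≈ 0.128.

C = 0.128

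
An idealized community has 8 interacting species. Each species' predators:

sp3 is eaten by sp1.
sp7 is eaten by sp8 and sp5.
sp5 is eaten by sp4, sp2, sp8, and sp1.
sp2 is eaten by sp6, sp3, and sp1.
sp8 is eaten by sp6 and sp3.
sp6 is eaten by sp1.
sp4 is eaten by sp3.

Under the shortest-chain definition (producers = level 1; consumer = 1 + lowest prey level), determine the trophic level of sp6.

sp7 is a producer → level 1.
sp8 eats sp7 → level 2.
sp6 eats sp8 → level 3.
No prey of sp6 is below level 2, so 3 is the minimum.

Trophic level 3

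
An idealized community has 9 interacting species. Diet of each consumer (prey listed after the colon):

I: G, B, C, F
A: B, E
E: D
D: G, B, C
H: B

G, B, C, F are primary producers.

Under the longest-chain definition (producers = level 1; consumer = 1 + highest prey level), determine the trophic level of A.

Trophic level 4

G is a producer → level 1.
D eats G (level 1); other prey at levels: B 1, C 1 → level 2.
E eats D → level 3.
A eats E (level 3); other prey at levels: B 1 → level 4.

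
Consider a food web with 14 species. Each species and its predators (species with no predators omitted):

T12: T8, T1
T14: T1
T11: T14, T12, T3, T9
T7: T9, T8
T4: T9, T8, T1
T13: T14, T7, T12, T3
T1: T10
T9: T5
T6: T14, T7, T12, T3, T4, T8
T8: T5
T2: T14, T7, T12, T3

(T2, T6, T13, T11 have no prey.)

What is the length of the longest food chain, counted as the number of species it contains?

One longest chain: T6 → T4 → T9 → T5.
It has 4 species and 3 links.

4 species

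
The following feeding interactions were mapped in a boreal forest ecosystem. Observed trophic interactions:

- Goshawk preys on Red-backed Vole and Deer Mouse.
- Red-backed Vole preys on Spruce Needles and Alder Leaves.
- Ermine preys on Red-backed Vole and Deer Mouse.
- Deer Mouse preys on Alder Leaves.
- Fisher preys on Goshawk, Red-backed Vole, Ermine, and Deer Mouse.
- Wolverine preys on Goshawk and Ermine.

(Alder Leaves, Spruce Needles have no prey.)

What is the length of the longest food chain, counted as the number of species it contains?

4 species

One longest chain: Alder Leaves → Deer Mouse → Goshawk → Fisher.
It has 4 species and 3 links.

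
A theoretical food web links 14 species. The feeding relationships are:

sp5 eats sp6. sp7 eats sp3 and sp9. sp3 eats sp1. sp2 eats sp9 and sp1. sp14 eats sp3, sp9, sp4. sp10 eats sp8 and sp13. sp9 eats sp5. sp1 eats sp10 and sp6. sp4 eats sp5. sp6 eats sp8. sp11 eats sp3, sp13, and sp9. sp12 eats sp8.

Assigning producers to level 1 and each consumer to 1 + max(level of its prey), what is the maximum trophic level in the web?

5

Producers (level 1): sp8, sp13.
sp8 → sp10 → sp1 → sp3 → sp7 gives sp7 level 5.
No species has a prey at level 5, so no species reaches level 6.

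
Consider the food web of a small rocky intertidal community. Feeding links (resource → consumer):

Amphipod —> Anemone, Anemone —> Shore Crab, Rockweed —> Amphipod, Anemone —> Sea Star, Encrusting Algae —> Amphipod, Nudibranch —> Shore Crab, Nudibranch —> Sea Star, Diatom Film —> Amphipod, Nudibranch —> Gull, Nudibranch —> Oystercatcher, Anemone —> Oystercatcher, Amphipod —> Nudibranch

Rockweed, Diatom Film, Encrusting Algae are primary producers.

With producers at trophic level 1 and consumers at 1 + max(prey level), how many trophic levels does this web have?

Producers (level 1): Rockweed, Diatom Film, Encrusting Algae.
Rockweed → Amphipod → Nudibranch → Sea Star gives Sea Star level 4.
No species has a prey at level 4, so no species reaches level 5.

4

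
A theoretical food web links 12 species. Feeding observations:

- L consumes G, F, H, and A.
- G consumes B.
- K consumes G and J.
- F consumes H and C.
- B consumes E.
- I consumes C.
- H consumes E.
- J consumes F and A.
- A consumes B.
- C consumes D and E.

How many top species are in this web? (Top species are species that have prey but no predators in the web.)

Top species (has prey, but nothing eats it): I, L, K.
Count: 3.

3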